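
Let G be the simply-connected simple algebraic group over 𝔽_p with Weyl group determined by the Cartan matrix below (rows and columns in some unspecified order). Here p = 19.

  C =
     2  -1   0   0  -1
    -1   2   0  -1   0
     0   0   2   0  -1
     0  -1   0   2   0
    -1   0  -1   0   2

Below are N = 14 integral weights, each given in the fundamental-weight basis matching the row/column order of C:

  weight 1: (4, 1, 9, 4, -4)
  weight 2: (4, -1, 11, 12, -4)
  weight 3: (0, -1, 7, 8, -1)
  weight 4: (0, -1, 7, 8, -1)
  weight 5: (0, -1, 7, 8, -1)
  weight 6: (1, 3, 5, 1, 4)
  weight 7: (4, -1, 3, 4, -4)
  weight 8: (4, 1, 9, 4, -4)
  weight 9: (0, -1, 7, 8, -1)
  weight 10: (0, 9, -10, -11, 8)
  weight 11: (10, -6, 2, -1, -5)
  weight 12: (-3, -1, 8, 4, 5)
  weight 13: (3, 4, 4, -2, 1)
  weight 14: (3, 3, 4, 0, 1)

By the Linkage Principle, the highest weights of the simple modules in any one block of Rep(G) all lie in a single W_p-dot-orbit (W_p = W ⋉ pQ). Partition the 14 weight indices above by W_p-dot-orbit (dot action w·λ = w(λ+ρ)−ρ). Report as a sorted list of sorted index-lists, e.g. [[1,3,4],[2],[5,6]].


A_5 Cartan matrix, 5 simple roots permuted; ρ=(1,1,1,1,1).

λ_j+ρ reflected into Ā_19 (⟨·,θ^∨⟩≤19); 5-tuples as given:

    1: (2, 2, 7, 5, 3)
    2: (2, 0, 1, 5, 3)
    3: (1, 0, 8, 9, 0)
    4: (1, 0, 8, 9, 0)
    5: (1, 0, 8, 9, 0)
    6: (2, 4, 6, 2, 5)
    7: (2, 0, 1, 5, 3)
    8: (2, 2, 7, 5, 3)
    9: (1, 0, 8, 9, 0)
    10: (1, 0, 8, 9, 0)
    11: (2, 0, 1, 5, 3)
    12: (0, 2, 9, 3, 4)
    13: (4, 4, 5, 1, 2)
    14: (4, 4, 5, 1, 2)

6 distinct reps among the 14 weights ⇒ 6 W_19-linkage classes:

[[1, 8], [2, 7, 11], [3, 4, 5, 9, 10], [6], [12], [13, 14]]


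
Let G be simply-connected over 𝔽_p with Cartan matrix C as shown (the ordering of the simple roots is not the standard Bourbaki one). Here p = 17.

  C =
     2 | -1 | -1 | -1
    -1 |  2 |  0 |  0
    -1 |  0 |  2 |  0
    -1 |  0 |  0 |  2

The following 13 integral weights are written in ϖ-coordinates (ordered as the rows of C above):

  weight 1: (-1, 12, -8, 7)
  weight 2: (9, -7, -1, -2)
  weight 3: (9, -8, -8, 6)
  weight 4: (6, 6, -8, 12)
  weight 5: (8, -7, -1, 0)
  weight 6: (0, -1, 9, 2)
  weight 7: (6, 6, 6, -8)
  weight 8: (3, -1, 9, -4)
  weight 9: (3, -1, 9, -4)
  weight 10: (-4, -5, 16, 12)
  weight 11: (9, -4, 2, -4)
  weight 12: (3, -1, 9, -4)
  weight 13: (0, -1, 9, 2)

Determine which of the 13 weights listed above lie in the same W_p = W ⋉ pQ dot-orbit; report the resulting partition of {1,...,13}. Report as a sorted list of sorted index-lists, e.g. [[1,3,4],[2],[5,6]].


Root system D_4: the 4×4 matrix C matches after relabeling.

Folding the 13 weights λ_j+ρ into Ā_17 (reps in the given 4-coord order):

    [1] (3, 6, 0, 1)
    [2] (3, 6, 0, 1)
    [3] (4, 3, 3, 3)
    [4] (4, 3, 3, 3)
    [5] (3, 6, 0, 1)
    [6] (1, 0, 10, 3)
    [7] (4, 3, 3, 3)
    [8] (1, 0, 10, 3)
    [9] (1, 0, 10, 3)
    [10] (3, 3, 4, 0)
    [11] (4, 3, 3, 3)
    [12] (1, 0, 10, 3)
    [13] (1, 0, 10, 3)

Linkage partition of the 13 weights (4 classes, p=17):

[[1, 2, 5], [3, 4, 7, 11], [6, 8, 9, 12, 13], [10]]


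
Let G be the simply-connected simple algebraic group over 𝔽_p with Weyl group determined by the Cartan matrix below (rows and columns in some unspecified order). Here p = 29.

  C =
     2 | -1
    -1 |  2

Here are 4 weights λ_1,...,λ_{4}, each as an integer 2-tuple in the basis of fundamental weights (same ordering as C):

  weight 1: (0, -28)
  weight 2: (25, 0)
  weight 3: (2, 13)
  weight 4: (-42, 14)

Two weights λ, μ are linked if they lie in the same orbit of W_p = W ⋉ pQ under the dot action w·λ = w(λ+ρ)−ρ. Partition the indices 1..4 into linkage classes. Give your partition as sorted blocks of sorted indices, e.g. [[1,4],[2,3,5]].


A_2 Cartan matrix, 2 simple roots permuted; ρ=(1,1).

Ā_29 reps of the 4 weights (A_2, coords as presented):

    λ_1 → (26, 1)
    λ_2 → (26, 1)
    λ_3 → (3, 14)
    λ_4 → (3, 14)

Grouping the 4 weights by Ā_29-representative: 2 linkage classes.

[[1, 2], [3, 4]]


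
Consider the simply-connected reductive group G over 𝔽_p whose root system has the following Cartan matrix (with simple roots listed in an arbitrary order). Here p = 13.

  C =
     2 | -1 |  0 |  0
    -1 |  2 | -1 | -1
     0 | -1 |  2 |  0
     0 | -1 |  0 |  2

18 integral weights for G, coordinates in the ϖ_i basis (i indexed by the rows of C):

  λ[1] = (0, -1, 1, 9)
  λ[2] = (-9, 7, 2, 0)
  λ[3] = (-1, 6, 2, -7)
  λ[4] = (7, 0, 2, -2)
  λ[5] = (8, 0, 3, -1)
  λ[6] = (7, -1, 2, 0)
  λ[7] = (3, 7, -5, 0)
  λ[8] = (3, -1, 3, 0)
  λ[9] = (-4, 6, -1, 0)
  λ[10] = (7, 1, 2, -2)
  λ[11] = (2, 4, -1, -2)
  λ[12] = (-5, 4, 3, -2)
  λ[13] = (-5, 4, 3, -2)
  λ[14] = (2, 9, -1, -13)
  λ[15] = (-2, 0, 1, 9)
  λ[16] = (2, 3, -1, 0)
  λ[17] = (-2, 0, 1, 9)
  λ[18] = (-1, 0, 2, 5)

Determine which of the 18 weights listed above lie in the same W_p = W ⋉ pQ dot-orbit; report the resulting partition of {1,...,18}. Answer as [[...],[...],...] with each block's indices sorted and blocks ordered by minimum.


Dynkin diagram of C (from the 6 off-diagonal −1 entries): D_4.

W_13-reps of the 18 weights in Ā_13 (same 4-coord order as C):

  1: (1, 0, 2, 10) · 2: (8, 0, 3, 1) · 3: (0, 1, 3, 6) · 4: (8, 0, 3, 1) · 5: (8, 0, 3, 1) · 6: (8, 0, 3, 1) · 7: (4, 0, 4, 1) · 8: (4, 0, 4, 1) · 9: (3, 4, 0, 1) · 10: (8, 0, 3, 1) · 11: (3, 4, 0, 1) · 12: (4, 0, 4, 1) · 13: (4, 0, 4, 1) · 14: (1, 0, 2, 10) · 15: (1, 0, 2, 10) · 16: (3, 4, 0, 1) · 17: (1, 0, 2, 10) · 18: (0, 1, 3, 6)

5 distinct reps among the 18 weights ⇒ 5 W_13-linkage classes:

[[1, 14, 15, 17], [2, 4, 5, 6, 10], [3, 18], [7, 8, 12, 13], [9, 11, 16]]


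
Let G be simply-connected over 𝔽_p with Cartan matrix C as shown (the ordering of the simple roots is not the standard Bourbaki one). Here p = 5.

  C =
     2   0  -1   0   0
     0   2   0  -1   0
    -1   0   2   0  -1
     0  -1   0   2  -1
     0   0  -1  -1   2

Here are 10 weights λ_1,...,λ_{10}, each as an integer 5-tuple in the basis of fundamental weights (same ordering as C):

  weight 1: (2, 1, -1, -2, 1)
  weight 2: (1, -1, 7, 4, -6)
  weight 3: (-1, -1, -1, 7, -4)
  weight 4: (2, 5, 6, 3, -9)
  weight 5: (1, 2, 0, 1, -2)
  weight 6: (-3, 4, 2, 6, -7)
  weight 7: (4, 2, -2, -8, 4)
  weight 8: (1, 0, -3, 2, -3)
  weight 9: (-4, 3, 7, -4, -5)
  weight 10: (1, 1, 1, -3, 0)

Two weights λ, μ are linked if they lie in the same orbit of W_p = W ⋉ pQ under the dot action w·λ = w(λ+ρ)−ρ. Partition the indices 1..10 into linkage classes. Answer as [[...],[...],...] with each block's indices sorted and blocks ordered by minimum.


C ↔ A_5 under row/col permutation; |W(A_5)| = 720.

Folding the 10 weights λ_j+ρ into Ā_5 (reps in the given 5-coord order):

    [1] (2, 0, 0, 1, 1)
    [2] (0, 3, 0, 2, 0)
    [3] (0, 3, 0, 2, 0)
    [4] (2, 0, 0, 1, 1)
    [5] (0, 1, 0, 1, 1)
    [6] (2, 0, 0, 1, 1)
    [7] (2, 0, 0, 0, 1)
    [8] (2, 0, 0, 1, 1)
    [9] (2, 0, 0, 1, 1)
    [10] (2, 0, 1, 1, 1)

Linkage partition of the 10 weights (5 classes, p=5):

[[1, 4, 6, 8, 9], [2, 3], [5], [7], [10]]


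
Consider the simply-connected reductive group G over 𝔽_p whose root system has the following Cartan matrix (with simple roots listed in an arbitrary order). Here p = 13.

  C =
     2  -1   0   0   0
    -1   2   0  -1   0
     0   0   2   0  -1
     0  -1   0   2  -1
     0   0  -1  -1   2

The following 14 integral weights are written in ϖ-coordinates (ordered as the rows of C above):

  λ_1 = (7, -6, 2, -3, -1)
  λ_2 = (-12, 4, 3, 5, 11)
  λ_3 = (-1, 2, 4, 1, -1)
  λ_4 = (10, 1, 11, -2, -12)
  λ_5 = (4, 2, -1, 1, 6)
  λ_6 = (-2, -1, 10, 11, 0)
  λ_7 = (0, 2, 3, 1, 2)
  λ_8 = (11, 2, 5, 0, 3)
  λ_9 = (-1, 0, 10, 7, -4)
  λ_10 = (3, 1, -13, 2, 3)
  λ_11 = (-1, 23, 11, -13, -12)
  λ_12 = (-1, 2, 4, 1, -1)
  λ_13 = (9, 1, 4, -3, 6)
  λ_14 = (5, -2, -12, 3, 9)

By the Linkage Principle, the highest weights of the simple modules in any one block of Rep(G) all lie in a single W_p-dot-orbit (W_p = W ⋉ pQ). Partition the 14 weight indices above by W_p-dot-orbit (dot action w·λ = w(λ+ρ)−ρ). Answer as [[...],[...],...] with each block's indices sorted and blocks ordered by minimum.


A_5 Cartan matrix, 5 simple roots permuted; ρ=(1,1,1,1,1).

Ā_13 reps of the 14 weights (A_5, coords as presented):

  λ_1 → (1, 0, 4, 2, 1);  λ_2 → (1, 0, 4, 2, 1);  λ_3 → (0, 3, 5, 2, 0);  λ_4 → (1, 10, 0, 1, 1);  λ_5 → (1, 3, 4, 2, 3);  λ_6 → (1, 10, 0, 1, 1);  λ_7 → (1, 3, 4, 2, 3);  λ_8 → (1, 0, 4, 2, 1);  λ_9 → (1, 3, 4, 2, 3);  λ_10 → (1, 3, 4, 2, 3);  λ_11 → (1, 10, 0, 1, 1);  λ_12 → (0, 3, 5, 2, 0);  λ_13 → (1, 0, 4, 2, 1);  λ_14 → (1, 0, 4, 2, 1)

The 14 indices split into 4 linkage classes (same alcove rep ⇔ same W_13-dot-orbit):

[[1, 2, 8, 13, 14], [3, 12], [4, 6, 11], [5, 7, 9, 10]]


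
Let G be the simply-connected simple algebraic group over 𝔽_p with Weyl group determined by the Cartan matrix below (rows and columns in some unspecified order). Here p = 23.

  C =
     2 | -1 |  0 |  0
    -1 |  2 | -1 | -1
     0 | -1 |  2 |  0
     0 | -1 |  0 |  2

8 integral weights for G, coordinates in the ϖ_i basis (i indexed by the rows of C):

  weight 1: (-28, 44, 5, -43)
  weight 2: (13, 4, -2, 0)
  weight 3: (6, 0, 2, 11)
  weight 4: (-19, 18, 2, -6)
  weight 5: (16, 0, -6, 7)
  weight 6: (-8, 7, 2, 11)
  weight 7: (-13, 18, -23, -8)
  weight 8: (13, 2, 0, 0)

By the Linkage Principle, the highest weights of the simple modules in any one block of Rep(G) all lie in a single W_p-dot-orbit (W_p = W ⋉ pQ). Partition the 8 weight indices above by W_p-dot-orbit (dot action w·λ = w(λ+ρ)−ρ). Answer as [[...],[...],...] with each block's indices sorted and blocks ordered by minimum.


Type D_4, rank 4, |W|=192; reorder rows/cols to standard.

W_23-reps of the 8 weights in Ā_23 (same 4-coord order as C):

  λ_1 → (14, 3, 1, 1);  λ_2 → (14, 3, 1, 1);  λ_3 → (7, 0, 3, 12);  λ_4 → (14, 3, 1, 1);  λ_5 → (13, 1, 1, 4);  λ_6 → (7, 0, 3, 12);  λ_7 → (7, 0, 3, 12);  λ_8 → (14, 3, 1, 1)

Partition of {1..8} into 3 W_23-dot-orbits:

[[1, 2, 4, 8], [3, 6, 7], [5]]


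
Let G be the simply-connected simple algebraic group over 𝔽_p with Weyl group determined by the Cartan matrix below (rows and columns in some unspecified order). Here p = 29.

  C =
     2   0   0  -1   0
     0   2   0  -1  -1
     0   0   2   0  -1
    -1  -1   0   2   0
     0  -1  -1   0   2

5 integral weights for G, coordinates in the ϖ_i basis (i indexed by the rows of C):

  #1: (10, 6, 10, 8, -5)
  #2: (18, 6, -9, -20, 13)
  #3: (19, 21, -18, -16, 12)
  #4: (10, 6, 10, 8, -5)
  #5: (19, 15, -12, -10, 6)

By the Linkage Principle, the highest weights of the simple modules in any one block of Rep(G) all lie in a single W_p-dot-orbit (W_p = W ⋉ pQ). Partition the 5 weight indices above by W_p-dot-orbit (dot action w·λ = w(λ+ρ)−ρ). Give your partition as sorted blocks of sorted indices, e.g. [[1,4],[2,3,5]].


C ↔ A_5 under row/col permutation; |W(A_5)| = 720.

Alcove-folded reps (p=29, 5 weights, presented ϖ-order):

    λ_1+ρ ↦ (6, 3, 2, 9, 4)
    λ_2+ρ ↦ (0, 6, 2, 7, 6)
    λ_3+ρ ↦ (6, 3, 2, 9, 4)
    λ_4+ρ ↦ (6, 3, 2, 9, 4)
    λ_5+ρ ↦ (6, 3, 2, 9, 4)

Linkage partition of the 5 weights (2 classes, p=29):

[[1, 3, 4, 5], [2]]


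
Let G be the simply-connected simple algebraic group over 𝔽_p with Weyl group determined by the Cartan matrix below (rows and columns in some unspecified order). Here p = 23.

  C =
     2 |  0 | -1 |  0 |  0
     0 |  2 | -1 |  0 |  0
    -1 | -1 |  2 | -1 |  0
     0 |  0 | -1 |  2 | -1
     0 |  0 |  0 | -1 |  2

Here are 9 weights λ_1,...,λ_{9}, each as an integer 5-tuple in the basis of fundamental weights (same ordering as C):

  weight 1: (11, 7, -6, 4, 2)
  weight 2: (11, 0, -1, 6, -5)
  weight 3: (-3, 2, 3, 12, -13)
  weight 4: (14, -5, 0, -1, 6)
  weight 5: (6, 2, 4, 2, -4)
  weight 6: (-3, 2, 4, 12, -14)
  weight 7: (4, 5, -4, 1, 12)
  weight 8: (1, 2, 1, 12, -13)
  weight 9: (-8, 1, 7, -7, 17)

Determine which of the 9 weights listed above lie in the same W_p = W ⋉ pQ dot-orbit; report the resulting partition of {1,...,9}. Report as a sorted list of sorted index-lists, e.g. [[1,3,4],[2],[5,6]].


D_5 Cartan matrix, 5 simple roots permuted; ρ=(1,1,1,1,1).

Alcove-folded reps (p=23, 9 weights, presented ϖ-order):

    λ_1+ρ ↦ (7, 3, 5, 0, 3)
    λ_2+ρ ↦ (12, 1, 0, 3, 4)
    λ_3+ρ ↦ (2, 3, 2, 1, 12)
    λ_4+ρ ↦ (12, 1, 0, 3, 4)
    λ_5+ρ ↦ (7, 3, 5, 0, 3)
    λ_6+ρ ↦ (2, 3, 2, 1, 12)
    λ_7+ρ ↦ (2, 3, 2, 1, 12)
    λ_8+ρ ↦ (2, 3, 2, 1, 12)
    λ_9+ρ ↦ (2, 3, 2, 1, 12)

These 9 weights hit 3 W_23-dot-orbits; sizes (2, 2, 5):

[[1, 5], [2, 4], [3, 6, 7, 8, 9]]


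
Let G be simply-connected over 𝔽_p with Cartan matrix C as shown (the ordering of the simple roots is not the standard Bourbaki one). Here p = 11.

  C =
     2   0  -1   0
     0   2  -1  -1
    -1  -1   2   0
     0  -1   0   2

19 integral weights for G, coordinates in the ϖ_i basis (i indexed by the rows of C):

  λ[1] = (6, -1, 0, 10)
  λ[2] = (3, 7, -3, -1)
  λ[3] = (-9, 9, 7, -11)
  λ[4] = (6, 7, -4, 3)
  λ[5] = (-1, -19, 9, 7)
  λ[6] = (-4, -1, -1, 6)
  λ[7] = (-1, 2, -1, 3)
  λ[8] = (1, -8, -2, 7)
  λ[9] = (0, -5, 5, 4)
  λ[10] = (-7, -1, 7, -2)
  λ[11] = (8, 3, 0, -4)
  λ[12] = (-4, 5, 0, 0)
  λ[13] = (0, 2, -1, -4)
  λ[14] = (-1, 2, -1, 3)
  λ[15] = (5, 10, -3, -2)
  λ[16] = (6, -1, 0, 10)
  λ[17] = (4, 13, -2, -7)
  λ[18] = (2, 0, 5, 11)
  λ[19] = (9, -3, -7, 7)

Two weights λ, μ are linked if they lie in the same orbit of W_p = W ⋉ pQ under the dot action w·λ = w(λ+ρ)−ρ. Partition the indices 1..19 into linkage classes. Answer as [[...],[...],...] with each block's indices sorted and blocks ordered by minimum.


C ↔ A_4 under row/col permutation; |W(A_4)| = 120.

Folding the 19 weights λ_j+ρ into Ā_11 (reps in the given 4-coord order):

  λ_1+ρ ↦ (1, 0, 0, 3);  λ_2+ρ ↦ (2, 6, 2, 0);  λ_3+ρ ↦ (1, 0, 0, 3);  λ_4+ρ ↦ (1, 4, 2, 1);  λ_5+ρ ↦ (1, 0, 0, 3);  λ_6+ρ ↦ (0, 3, 0, 4);  λ_7+ρ ↦ (0, 3, 0, 4);  λ_8+ρ ↦ (6, 1, 1, 0);  λ_9+ρ ↦ (1, 4, 2, 1);  λ_10+ρ ↦ (6, 1, 1, 0);  λ_11+ρ ↦ (6, 1, 1, 0);  λ_12+ρ ↦ (1, 4, 2, 1);  λ_13+ρ ↦ (1, 0, 0, 3);  λ_14+ρ ↦ (0, 3, 0, 4);  λ_15+ρ ↦ (0, 5, 2, 3);  λ_16+ρ ↦ (1, 0, 0, 3);  λ_17+ρ ↦ (1, 4, 2, 1);  λ_18+ρ ↦ (6, 1, 1, 0);  λ_19+ρ ↦ (2, 6, 2, 0)

Partition of {1..19} into 6 W_11-dot-orbits:

[[1, 3, 5, 13, 16], [2, 19], [4, 9, 12, 17], [6, 7, 14], [8, 10, 11, 18], [15]]


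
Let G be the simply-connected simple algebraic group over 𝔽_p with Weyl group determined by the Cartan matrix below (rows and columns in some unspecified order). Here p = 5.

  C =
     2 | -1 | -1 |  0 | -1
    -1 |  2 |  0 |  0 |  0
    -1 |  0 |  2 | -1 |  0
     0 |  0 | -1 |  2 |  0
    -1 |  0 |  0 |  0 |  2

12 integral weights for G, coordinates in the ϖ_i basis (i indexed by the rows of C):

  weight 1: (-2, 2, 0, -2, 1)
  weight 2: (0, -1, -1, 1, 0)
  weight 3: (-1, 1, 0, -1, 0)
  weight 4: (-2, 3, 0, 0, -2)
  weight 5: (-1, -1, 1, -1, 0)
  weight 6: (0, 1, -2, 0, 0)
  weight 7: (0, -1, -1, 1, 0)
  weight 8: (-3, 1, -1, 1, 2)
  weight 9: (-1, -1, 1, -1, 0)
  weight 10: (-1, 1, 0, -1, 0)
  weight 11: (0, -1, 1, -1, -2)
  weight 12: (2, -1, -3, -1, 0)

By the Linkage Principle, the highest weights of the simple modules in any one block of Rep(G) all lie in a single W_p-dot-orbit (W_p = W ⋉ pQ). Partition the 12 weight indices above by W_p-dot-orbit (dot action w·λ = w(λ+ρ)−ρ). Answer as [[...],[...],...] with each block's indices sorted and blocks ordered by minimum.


Cartan matrix: type D_5 (|W|=1920); un-permuting the 5 rows.

W_5-reps of the 12 weights in Ā_5 (same 5-coord order as C):

  [1] (0, 2, 1, 0, 1);  [2] (1, 0, 0, 2, 1);  [3] (0, 2, 1, 0, 1);  [4] (0, 2, 1, 0, 1);  [5] (0, 0, 2, 0, 1);  [6] (0, 2, 1, 0, 1);  [7] (1, 0, 0, 2, 1);  [8] (0, 0, 2, 0, 1);  [9] (0, 0, 2, 0, 1);  [10] (0, 2, 1, 0, 1);  [11] (0, 0, 2, 0, 1);  [12] (1, 0, 0, 2, 1)

Grouping the 12 weights by Ā_5-representative: 3 linkage classes.

[[1, 3, 4, 6, 10], [2, 7, 12], [5, 8, 9, 11]]


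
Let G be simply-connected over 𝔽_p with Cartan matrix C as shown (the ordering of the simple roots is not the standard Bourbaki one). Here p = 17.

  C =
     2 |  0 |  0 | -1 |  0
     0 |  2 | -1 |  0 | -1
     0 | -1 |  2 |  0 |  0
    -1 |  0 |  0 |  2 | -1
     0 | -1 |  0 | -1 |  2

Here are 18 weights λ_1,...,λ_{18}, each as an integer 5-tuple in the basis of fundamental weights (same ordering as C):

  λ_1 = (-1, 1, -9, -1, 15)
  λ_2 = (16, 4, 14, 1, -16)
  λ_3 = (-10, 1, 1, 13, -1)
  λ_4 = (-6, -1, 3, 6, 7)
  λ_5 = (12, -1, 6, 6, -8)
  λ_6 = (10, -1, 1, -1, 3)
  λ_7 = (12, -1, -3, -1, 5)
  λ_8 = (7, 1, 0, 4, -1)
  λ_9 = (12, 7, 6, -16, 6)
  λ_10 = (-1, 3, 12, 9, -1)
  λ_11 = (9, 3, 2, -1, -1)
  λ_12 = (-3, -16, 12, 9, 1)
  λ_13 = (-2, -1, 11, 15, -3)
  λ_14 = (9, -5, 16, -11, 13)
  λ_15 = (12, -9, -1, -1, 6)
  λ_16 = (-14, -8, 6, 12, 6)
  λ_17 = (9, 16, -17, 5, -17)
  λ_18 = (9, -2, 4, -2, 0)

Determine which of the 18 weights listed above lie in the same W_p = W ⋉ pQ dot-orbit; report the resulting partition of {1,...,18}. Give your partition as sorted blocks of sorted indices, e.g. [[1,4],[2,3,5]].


Cartan matrix: type A_5 (|W|=720); un-permuting the 5 rows.

Alcove-folded reps (p=17, 18 weights, presented ϖ-order):

    1: (0, 6, 1, 1, 9)
    2: (3, 0, 2, 2, 8)
    3: (8, 2, 1, 5, 0)
    4: (3, 0, 2, 2, 8)
    5: (10, 4, 3, 0, 0)
    6: (11, 0, 2, 0, 4)
    7: (11, 0, 2, 0, 4)
    8: (8, 2, 1, 5, 0)
    9: (3, 0, 2, 2, 8)
    10: (10, 4, 3, 0, 0)
    11: (10, 4, 3, 0, 0)
    12: (3, 0, 2, 2, 8)
    13: (8, 2, 1, 5, 0)
    14: (10, 4, 3, 0, 0)
    15: (9, 0, 4, 0, 1)
    16: (10, 4, 3, 0, 0)
    17: (0, 6, 1, 1, 9)
    18: (9, 0, 4, 0, 1)

Partition of {1..18} into 6 W_17-dot-orbits:

[[1, 17], [2, 4, 9, 12], [3, 8, 13], [5, 10, 11, 14, 16], [6, 7], [15, 18]]


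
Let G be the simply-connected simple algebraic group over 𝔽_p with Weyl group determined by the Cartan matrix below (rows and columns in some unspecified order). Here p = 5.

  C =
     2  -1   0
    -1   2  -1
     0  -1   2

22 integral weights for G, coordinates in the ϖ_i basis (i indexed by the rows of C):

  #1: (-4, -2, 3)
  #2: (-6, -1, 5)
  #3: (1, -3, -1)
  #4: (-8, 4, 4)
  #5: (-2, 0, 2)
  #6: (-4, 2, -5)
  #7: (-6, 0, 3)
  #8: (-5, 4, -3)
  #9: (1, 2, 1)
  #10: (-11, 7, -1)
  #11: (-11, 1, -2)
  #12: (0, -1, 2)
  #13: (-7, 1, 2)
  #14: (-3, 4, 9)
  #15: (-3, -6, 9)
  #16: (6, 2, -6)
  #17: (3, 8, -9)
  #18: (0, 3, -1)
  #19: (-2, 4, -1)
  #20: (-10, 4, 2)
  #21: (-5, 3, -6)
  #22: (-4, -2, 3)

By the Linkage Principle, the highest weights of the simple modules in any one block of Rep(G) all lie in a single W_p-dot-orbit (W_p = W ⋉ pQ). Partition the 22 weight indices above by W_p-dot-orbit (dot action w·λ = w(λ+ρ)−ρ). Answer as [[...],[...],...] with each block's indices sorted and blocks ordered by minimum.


Type A_3, rank 3, |W|=24; reorder rows/cols to standard.

λ_j+ρ reflected into Ā_5 (⟨·,θ^∨⟩≤5); 3-tuples as given:

  1: (1, 3, 0) · 2: (1, 4, 0) · 3: (0, 0, 2) · 4: (0, 0, 2) · 5: (1, 0, 3) · 6: (1, 3, 0) · 7: (1, 4, 0) · 8: (3, 1, 1) · 9: (0, 3, 0) · 10: (0, 3, 0) · 11: (1, 3, 0) · 12: (1, 0, 3) · 13: (1, 3, 0) · 14: (0, 0, 2) · 15: (0, 0, 2) · 16: (0, 0, 2) · 17: (1, 0, 3) · 18: (1, 4, 0) · 19: (1, 4, 0) · 20: (1, 0, 3) · 21: (1, 4, 0) · 22: (1, 3, 0)

6 distinct reps among the 22 weights ⇒ 6 W_5-linkage classes:

[[1, 6, 11, 13, 22], [2, 7, 18, 19, 21], [3, 4, 14, 15, 16], [5, 12, 17, 20], [8], [9, 10]]


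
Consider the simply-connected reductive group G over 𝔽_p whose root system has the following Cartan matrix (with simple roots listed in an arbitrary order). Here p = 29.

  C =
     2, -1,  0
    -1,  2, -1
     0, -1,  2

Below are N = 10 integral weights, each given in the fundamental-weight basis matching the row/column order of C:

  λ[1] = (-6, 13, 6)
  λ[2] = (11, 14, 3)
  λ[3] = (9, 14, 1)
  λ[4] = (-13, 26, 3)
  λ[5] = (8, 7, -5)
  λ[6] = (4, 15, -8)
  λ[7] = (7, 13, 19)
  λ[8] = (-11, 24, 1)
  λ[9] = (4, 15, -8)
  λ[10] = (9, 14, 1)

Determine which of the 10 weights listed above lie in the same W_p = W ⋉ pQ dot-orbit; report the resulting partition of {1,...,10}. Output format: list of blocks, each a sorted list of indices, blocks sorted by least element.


C ↔ A_3 under row/col permutation; |W(A_3)| = 24.

W_29-reps of the 10 weights in Ā_29 (same 3-coord order as C):

    λ_1 → (5, 9, 7)
    λ_2 → (10, 15, 2)
    λ_3 → (10, 15, 2)
    λ_4 → (10, 15, 2)
    λ_5 → (9, 4, 4)
    λ_6 → (5, 9, 7)
    λ_7 → (5, 9, 7)
    λ_8 → (10, 15, 2)
    λ_9 → (5, 9, 7)
    λ_10 → (10, 15, 2)

3 distinct reps among the 10 weights ⇒ 3 W_29-linkage classes:

[[1, 6, 7, 9], [2, 3, 4, 8, 10], [5]]


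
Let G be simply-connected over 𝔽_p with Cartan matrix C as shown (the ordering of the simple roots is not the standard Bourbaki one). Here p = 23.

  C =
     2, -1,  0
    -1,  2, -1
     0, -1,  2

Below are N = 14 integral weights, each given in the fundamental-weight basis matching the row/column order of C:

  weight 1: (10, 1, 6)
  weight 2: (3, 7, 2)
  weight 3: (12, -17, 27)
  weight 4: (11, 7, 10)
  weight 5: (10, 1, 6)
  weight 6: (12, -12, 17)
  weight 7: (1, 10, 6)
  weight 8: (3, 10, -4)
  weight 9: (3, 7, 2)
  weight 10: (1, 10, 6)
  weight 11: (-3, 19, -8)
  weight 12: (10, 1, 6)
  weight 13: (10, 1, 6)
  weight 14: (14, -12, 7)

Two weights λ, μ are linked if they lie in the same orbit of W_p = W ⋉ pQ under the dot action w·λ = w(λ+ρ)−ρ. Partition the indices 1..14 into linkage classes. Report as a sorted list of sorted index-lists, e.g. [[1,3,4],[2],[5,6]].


C ↔ A_3 under row/col permutation; |W(A_3)| = 24.

W_23-reps of the 14 weights in Ā_23 (same 3-coord order as C):

  [1] (11, 2, 7);  [2] (4, 8, 3);  [3] (2, 11, 7);  [4] (4, 8, 3);  [5] (11, 2, 7);  [6] (2, 11, 7);  [7] (2, 11, 7);  [8] (4, 8, 3);  [9] (4, 8, 3);  [10] (2, 11, 7);  [11] (2, 11, 7);  [12] (11, 2, 7);  [13] (11, 2, 7);  [14] (4, 8, 3)

3 distinct reps among the 14 weights ⇒ 3 W_23-linkage classes:

[[1, 5, 12, 13], [2, 4, 8, 9, 14], [3, 6, 7, 10, 11]]


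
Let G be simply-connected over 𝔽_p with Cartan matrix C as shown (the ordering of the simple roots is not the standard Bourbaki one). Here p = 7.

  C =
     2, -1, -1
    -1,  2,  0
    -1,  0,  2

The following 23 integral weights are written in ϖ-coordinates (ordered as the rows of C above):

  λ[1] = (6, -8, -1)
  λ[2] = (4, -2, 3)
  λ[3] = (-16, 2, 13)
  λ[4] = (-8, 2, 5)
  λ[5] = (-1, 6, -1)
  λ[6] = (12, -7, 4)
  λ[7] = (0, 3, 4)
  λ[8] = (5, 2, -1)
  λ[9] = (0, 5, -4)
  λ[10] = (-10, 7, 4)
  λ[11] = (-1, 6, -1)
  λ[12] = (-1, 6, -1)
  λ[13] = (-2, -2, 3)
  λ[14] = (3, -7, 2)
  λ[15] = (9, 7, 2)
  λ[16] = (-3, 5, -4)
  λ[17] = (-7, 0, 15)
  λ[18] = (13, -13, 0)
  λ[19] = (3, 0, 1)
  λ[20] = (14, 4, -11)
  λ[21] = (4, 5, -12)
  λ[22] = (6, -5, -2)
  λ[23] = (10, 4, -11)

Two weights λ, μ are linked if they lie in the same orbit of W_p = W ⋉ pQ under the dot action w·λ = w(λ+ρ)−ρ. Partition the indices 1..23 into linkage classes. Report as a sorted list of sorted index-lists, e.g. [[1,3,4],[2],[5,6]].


Dynkin diagram of C (from the 4 off-diagonal −1 entries): A_3.

W_7-reps of the 23 weights in Ā_7 (same 3-coord order as C):

  λ_1 → (0, 7, 0);  λ_2 → (3, 1, 2);  λ_3 → (4, 1, 2);  λ_4 → (2, 4, 1);  λ_5 → (0, 7, 0);  λ_6 → (4, 1, 2);  λ_7 → (1, 1, 2);  λ_8 → (4, 1, 2);  λ_9 → (2, 4, 1);  λ_10 → (3, 1, 2);  λ_11 → (0, 7, 0);  λ_12 → (0, 7, 0);  λ_13 → (1, 1, 2);  λ_14 → (2, 4, 1);  λ_15 → (3, 3, 0);  λ_16 → (3, 1, 2);  λ_17 → (1, 1, 2);  λ_18 → (4, 1, 2);  λ_19 → (4, 1, 2);  λ_20 → (3, 1, 2);  λ_21 → (2, 4, 1);  λ_22 → (2, 4, 1);  λ_23 → (1, 1, 2)

These 23 weights hit 6 W_7-dot-orbits; sizes (4, 4, 5, 5, 4, 1):

[[1, 5, 11, 12], [2, 10, 16, 20], [3, 6, 8, 18, 19], [4, 9, 14, 21, 22], [7, 13, 17, 23], [15]]


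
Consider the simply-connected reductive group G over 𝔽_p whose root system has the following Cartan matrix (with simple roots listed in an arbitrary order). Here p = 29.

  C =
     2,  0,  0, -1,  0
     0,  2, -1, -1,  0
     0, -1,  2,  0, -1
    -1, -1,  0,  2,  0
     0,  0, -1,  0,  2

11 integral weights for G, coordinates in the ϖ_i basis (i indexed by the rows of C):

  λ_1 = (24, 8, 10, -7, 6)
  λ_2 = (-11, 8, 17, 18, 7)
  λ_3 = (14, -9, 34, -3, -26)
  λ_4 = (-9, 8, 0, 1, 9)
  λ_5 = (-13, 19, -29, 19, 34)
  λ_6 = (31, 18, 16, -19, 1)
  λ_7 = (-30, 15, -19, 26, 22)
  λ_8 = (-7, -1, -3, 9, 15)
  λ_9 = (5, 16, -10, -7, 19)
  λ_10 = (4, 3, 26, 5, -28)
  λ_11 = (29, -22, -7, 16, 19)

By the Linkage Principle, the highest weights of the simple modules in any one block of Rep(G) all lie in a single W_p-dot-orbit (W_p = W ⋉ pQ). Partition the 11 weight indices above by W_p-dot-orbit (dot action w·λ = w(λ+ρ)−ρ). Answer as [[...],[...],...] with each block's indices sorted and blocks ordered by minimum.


Cartan matrix: type A_5 (|W|=720); un-permuting the 5 rows.

Ā_29 reps of the 11 weights (A_5, coords as presented):

  1: (2, 3, 1, 6, 10)
  2: (2, 3, 1, 6, 10)
  3: (6, 2, 0, 2, 14)
  4: (2, 3, 1, 6, 10)
  5: (0, 2, 9, 6, 11)
  6: (2, 3, 1, 6, 10)
  7: (6, 2, 0, 2, 14)
  8: (6, 2, 0, 2, 14)
  9: (0, 2, 9, 6, 11)
  10: (6, 2, 0, 2, 14)
  11: (2, 3, 1, 6, 10)

Linkage partition of the 11 weights (3 classes, p=29):

[[1, 2, 4, 6, 11], [3, 7, 8, 10], [5, 9]]


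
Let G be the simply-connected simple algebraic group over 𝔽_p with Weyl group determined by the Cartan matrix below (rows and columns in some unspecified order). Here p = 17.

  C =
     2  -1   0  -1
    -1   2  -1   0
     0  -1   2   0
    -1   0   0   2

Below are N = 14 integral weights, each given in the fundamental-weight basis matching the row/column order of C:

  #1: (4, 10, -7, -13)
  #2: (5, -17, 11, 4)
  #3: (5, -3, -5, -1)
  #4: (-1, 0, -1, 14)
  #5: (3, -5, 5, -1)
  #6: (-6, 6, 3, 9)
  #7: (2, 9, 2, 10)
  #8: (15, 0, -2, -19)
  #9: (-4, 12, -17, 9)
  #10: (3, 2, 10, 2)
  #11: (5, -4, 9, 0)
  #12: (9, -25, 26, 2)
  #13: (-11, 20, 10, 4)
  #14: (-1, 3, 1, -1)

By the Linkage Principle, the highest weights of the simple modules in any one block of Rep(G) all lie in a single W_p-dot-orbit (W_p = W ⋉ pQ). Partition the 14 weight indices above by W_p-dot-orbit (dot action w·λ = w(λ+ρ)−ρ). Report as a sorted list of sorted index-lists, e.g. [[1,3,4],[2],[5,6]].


A_4 Cartan matrix, 4 simple roots permuted; ρ=(1,1,1,1).

Folding the 14 weights λ_j+ρ into Ā_17 (reps in the given 4-coord order):

    [1] (5, 2, 4, 5)
    [2] (5, 2, 4, 5)
    [3] (0, 4, 2, 0)
    [4] (0, 1, 0, 15)
    [5] (0, 4, 2, 0)
    [6] (5, 2, 4, 5)
    [7] (3, 3, 7, 1)
    [8] (0, 1, 0, 15)
    [9] (3, 3, 7, 1)
    [10] (3, 3, 7, 1)
    [11] (3, 3, 7, 1)
    [12] (3, 3, 7, 1)
    [13] (5, 2, 4, 5)
    [14] (0, 4, 2, 0)

Grouping the 14 weights by Ā_17-representative: 4 linkage classes.

[[1, 2, 6, 13], [3, 5, 14], [4, 8], [7, 9, 10, 11, 12]]


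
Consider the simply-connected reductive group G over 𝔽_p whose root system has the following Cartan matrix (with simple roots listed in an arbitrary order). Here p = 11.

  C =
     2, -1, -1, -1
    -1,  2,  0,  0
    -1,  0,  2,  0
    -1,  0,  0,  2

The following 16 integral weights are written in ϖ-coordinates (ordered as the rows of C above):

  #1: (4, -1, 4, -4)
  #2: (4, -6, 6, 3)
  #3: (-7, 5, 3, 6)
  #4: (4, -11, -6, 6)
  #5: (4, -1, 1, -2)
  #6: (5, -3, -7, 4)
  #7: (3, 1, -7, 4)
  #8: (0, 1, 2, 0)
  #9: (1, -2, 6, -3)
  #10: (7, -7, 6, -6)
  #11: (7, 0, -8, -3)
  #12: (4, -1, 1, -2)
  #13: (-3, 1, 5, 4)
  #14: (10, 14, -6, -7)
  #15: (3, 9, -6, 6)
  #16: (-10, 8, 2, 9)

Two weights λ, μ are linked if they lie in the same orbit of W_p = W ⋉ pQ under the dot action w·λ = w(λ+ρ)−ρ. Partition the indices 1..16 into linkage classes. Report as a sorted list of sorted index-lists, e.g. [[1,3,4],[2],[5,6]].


C ↔ D_4 under row/col permutation; |W(D_4)| = 192.

Folding the 16 weights λ_j+ρ into Ā_11 (reps in the given 4-coord order):

  [1] (1, 0, 5, 3);  [2] (4, 0, 2, 1);  [3] (4, 0, 2, 1);  [4] (1, 0, 5, 3);  [5] (4, 0, 2, 1);  [6] (2, 0, 4, 3);  [7] (2, 0, 4, 3);  [8] (1, 2, 3, 1);  [9] (1, 0, 6, 1);  [10] (1, 2, 3, 1);  [11] (1, 0, 6, 1);  [12] (4, 0, 2, 1);  [13] (2, 0, 4, 3);  [14] (4, 0, 2, 1);  [15] (1, 0, 5, 3);  [16] (1, 0, 6, 1)

Partition of {1..16} into 5 W_11-dot-orbits:

[[1, 4, 15], [2, 3, 5, 12, 14], [6, 7, 13], [8, 10], [9, 11, 16]]


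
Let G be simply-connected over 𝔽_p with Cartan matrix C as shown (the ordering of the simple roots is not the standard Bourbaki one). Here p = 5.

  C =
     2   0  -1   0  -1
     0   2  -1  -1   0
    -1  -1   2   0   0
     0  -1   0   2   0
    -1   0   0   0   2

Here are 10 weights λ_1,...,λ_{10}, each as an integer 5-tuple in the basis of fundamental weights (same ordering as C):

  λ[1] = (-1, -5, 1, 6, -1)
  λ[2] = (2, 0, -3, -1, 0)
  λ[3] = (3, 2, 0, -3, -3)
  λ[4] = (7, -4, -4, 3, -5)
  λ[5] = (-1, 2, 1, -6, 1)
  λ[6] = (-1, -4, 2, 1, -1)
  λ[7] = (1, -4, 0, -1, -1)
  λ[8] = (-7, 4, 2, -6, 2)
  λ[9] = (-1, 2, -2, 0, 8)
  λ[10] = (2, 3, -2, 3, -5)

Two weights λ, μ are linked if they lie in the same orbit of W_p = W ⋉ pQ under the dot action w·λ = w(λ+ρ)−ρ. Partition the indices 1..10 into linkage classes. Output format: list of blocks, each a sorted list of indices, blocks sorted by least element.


Cartan matrix: type A_5 (|W|=720); un-permuting the 5 rows.

Each λ_j+ρ reduced to Ā_5; 5-tuples below use C's row order:

  λ_1+ρ ↦ (0, 2, 0, 1, 0) · λ_2+ρ ↦ (1, 0, 1, 1, 1) · λ_3+ρ ↦ (1, 0, 1, 1, 1) · λ_4+ρ ↦ (1, 0, 1, 1, 1) · λ_5+ρ ↦ (0, 2, 0, 1, 0) · λ_6+ρ ↦ (0, 2, 0, 1, 0) · λ_7+ρ ↦ (0, 2, 0, 1, 0) · λ_8+ρ ↦ (0, 2, 0, 1, 0) · λ_9+ρ ↦ (1, 0, 1, 1, 1) · λ_10+ρ ↦ (1, 0, 1, 1, 1)

2 distinct reps among the 10 weights ⇒ 2 W_5-linkage classes:

[[1, 5, 6, 7, 8], [2, 3, 4, 9, 10]]


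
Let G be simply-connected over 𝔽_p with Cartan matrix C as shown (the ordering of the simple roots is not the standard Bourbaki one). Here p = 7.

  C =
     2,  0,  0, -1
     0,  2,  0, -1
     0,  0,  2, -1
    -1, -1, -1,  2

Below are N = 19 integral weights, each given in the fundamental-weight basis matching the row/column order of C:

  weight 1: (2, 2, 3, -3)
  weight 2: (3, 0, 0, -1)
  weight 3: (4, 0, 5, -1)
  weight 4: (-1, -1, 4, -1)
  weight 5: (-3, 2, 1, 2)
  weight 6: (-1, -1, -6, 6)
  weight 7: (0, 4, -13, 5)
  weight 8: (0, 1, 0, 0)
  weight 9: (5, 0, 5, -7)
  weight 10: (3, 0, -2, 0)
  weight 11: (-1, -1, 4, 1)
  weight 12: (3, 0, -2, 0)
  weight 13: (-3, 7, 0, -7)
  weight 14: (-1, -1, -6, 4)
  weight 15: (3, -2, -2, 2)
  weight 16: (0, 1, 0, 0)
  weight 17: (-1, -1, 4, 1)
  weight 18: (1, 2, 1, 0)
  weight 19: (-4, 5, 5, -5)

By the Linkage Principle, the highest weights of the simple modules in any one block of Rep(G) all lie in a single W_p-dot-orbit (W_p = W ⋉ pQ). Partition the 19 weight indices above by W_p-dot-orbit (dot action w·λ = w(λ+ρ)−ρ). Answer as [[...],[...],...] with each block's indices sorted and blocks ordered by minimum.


Type D_4, rank 4, |W|=192; reorder rows/cols to standard.

Folding the 19 weights λ_j+ρ into Ā_7 (reps in the given 4-coord order):

  λ_1 → (1, 1, 2, 1) · λ_2 → (4, 1, 1, 0) · λ_3 → (0, 4, 1, 1) · λ_4 → (0, 0, 5, 0) · λ_5 → (1, 2, 1, 1) · λ_6 → (0, 0, 5, 0) · λ_7 → (0, 4, 1, 1) · λ_8 → (1, 2, 1, 1) · λ_9 → (0, 5, 0, 1) · λ_10 → (4, 1, 1, 0) · λ_11 → (0, 0, 5, 0) · λ_12 → (4, 1, 1, 0) · λ_13 → (0, 4, 1, 1) · λ_14 → (0, 0, 5, 0) · λ_15 → (4, 1, 1, 0) · λ_16 → (1, 2, 1, 1) · λ_17 → (0, 0, 5, 0) · λ_18 → (1, 2, 1, 1) · λ_19 → (4, 1, 1, 0)

These 19 weights hit 6 W_7-dot-orbits; sizes (1, 5, 3, 5, 4, 1):

[[1], [2, 10, 12, 15, 19], [3, 7, 13], [4, 6, 11, 14, 17], [5, 8, 16, 18], [9]]


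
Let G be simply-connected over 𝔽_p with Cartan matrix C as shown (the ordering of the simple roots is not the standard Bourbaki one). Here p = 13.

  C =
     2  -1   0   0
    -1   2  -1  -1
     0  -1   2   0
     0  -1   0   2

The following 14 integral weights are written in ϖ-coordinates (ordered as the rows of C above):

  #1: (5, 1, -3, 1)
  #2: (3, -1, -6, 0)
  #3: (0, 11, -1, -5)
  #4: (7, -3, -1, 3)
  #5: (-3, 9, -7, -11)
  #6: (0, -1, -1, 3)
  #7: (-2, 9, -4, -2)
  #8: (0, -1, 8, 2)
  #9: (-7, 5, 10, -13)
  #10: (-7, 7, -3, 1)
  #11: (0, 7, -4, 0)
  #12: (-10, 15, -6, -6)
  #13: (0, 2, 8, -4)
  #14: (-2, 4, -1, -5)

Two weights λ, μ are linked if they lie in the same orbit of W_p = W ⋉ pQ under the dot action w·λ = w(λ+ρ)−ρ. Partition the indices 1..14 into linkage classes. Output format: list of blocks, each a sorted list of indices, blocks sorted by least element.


C ↔ D_4 under row/col permutation; |W(D_4)| = 192.

Ā_13 reps of the 14 weights (D_4, coords as presented):

  [1] (6, 0, 2, 2)
  [2] (1, 0, 0, 4)
  [3] (1, 0, 0, 4)
  [4] (6, 0, 2, 2)
  [5] (6, 0, 2, 2)
  [6] (1, 0, 0, 4)
  [7] (1, 3, 3, 1)
  [8] (1, 0, 9, 3)
  [9] (6, 1, 1, 0)
  [10] (6, 0, 2, 2)
  [11] (1, 3, 3, 1)
  [12] (6, 0, 2, 2)
  [13] (1, 0, 9, 3)
  [14] (1, 0, 0, 4)

Grouping the 14 weights by Ā_13-representative: 5 linkage classes.

[[1, 4, 5, 10, 12], [2, 3, 6, 14], [7, 11], [8, 13], [9]]


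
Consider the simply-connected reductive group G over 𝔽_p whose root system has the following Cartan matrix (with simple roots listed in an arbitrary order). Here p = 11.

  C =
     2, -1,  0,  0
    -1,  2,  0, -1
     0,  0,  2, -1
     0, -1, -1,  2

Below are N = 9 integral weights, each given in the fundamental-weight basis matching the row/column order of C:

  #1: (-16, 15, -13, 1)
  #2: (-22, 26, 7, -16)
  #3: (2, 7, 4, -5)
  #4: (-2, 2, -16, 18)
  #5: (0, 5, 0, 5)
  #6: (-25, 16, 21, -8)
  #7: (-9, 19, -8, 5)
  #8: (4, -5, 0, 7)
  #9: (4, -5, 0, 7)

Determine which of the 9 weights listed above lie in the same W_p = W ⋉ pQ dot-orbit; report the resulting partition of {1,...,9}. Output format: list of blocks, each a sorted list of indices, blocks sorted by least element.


A_4 Cartan matrix, 4 simple roots permuted; ρ=(1,1,1,1).

W_11-reps of the 9 weights in Ā_11 (same 4-coord order as C):

  1: (1, 4, 1, 4)
  2: (1, 4, 1, 4)
  3: (2, 4, 0, 4)
  4: (2, 4, 0, 4)
  5: (1, 4, 1, 4)
  6: (2, 4, 0, 4)
  7: (2, 4, 0, 4)
  8: (1, 4, 1, 4)
  9: (1, 4, 1, 4)

The 9 indices split into 2 linkage classes (same alcove rep ⇔ same W_11-dot-orbit):

[[1, 2, 5, 8, 9], [3, 4, 6, 7]]


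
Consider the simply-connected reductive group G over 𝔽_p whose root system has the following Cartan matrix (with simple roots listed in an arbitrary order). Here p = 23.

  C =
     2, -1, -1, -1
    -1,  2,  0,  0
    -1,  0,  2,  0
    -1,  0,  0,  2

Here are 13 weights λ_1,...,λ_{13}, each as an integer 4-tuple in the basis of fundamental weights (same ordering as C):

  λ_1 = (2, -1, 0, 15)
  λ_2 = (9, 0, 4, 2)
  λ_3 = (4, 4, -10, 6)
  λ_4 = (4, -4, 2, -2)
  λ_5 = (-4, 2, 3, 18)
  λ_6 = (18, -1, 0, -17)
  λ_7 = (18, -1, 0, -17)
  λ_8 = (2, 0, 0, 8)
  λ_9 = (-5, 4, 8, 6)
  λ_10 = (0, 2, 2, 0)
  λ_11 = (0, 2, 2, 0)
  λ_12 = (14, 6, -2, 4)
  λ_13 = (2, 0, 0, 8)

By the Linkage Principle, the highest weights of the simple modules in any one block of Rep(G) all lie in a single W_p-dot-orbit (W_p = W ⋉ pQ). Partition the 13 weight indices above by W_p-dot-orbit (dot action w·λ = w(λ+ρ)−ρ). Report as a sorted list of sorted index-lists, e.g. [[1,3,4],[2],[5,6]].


D_4 Cartan matrix, 4 simple roots permuted; ρ=(1,1,1,1).

Each λ_j+ρ reduced to Ā_23; 4-tuples below use C's row order:

  1: (3, 0, 1, 16);  2: (4, 1, 5, 3);  3: (4, 1, 5, 3);  4: (1, 3, 3, 1);  5: (3, 0, 1, 16);  6: (3, 0, 1, 16);  7: (3, 0, 1, 16);  8: (3, 1, 1, 9);  9: (4, 1, 5, 3);  10: (1, 3, 3, 1);  11: (1, 3, 3, 1);  12: (1, 3, 3, 1);  13: (3, 1, 1, 9)

The 13 indices split into 4 linkage classes (same alcove rep ⇔ same W_23-dot-orbit):

[[1, 5, 6, 7], [2, 3, 9], [4, 10, 11, 12], [8, 13]]


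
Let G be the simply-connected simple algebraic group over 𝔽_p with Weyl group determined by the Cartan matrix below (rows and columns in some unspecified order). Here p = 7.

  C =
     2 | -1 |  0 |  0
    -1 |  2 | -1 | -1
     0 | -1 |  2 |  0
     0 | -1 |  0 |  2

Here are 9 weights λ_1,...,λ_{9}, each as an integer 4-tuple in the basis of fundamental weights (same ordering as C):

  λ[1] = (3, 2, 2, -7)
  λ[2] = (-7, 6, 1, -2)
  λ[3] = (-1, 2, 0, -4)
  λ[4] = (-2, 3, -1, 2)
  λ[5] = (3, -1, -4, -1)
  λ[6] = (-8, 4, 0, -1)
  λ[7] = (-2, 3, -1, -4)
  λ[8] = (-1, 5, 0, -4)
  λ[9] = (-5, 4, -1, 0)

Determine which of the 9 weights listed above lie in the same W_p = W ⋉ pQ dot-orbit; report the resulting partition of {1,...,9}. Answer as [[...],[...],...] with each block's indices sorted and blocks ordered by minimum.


Dynkin diagram of C (from the 6 off-diagonal −1 entries): D_4.

λ_j+ρ reflected into Ā_7 (⟨·,θ^∨⟩≤7); 4-tuples as given:

    1: (1, 0, 0, 3)
    2: (4, 1, 0, 1)
    3: (0, 0, 1, 3)
    4: (1, 0, 0, 3)
    5: (1, 0, 0, 3)
    6: (4, 1, 0, 1)
    7: (1, 0, 0, 3)
    8: (0, 0, 1, 3)
    9: (4, 1, 0, 1)

Grouping the 9 weights by Ā_7-representative: 3 linkage classes.

[[1, 4, 5, 7], [2, 6, 9], [3, 8]]


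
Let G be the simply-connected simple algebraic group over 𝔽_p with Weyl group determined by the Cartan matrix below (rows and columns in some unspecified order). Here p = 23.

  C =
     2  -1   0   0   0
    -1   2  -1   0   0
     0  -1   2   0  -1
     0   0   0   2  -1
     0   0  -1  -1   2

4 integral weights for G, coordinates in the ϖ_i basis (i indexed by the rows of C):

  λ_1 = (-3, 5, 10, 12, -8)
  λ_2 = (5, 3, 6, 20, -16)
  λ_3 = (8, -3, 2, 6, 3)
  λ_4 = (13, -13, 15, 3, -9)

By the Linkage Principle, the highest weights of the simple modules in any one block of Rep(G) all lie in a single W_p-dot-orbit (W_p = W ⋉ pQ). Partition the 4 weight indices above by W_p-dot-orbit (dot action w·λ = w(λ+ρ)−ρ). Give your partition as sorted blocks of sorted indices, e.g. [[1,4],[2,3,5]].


A_5 Cartan matrix, 5 simple roots permuted; ρ=(1,1,1,1,1).

λ_j+ρ reflected into Ā_23 (⟨·,θ^∨⟩≤23); 5-tuples as given:

  λ_1+ρ ↦ (2, 4, 4, 6, 7);  λ_2+ρ ↦ (2, 4, 4, 6, 7);  λ_3+ρ ↦ (7, 2, 1, 7, 4);  λ_4+ρ ↦ (2, 8, 4, 4, 0)

Partition of {1..4} into 3 W_23-dot-orbits:

[[1, 2], [3], [4]]


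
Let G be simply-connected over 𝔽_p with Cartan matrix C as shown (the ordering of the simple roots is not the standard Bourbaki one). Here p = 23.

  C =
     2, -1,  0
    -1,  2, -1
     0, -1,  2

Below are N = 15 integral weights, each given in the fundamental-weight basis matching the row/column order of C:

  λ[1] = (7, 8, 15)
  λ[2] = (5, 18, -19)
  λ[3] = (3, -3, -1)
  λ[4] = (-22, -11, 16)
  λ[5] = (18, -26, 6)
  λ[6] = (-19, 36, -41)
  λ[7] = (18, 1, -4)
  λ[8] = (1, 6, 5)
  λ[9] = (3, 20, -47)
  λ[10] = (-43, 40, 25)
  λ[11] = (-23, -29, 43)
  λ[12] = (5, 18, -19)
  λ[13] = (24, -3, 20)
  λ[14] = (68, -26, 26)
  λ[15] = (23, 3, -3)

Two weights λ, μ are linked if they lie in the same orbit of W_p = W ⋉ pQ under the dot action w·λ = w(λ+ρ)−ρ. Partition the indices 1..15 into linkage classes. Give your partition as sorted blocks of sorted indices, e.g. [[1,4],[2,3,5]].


Type A_3, rank 3, |W|=24; reorder rows/cols to standard.

λ_j+ρ reflected into Ā_23 (⟨·,θ^∨⟩≤23); 3-tuples as given:

    1: (2, 7, 6)
    2: (4, 1, 16)
    3: (2, 0, 2)
    4: (2, 7, 6)
    5: (4, 1, 16)
    6: (14, 4, 2)
    7: (18, 1, 2)
    8: (2, 7, 6)
    9: (2, 0, 2)
    10: (18, 1, 2)
    11: (4, 1, 16)
    12: (4, 1, 16)
    13: (2, 0, 2)
    14: (2, 0, 2)
    15: (18, 1, 2)

These 15 weights hit 5 W_23-dot-orbits; sizes (3, 4, 4, 1, 3):

[[1, 4, 8], [2, 5, 11, 12], [3, 9, 13, 14], [6], [7, 10, 15]]


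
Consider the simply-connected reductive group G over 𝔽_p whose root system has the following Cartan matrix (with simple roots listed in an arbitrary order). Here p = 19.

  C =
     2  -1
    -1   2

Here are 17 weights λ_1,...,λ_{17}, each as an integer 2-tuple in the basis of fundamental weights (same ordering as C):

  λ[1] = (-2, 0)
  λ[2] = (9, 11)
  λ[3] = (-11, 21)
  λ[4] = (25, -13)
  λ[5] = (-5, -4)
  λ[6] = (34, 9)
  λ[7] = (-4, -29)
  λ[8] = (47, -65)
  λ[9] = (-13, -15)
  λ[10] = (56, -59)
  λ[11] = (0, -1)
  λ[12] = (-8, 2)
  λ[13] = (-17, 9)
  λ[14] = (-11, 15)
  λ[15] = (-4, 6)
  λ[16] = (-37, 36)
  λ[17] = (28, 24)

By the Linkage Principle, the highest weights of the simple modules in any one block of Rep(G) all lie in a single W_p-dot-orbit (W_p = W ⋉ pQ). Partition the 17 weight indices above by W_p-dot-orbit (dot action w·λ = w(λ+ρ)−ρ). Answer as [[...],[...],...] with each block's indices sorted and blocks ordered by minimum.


Root system A_2: the 2×2 matrix C matches after relabeling.

Each λ_j+ρ reduced to Ā_19; 2-tuples below use C's row order:

  λ_1 → (1, 0) · λ_2 → (7, 9) · λ_3 → (7, 9) · λ_4 → (7, 5) · λ_5 → (3, 4) · λ_6 → (7, 9) · λ_7 → (7, 9) · λ_8 → (7, 9) · λ_9 → (7, 5) · λ_10 → (1, 0) · λ_11 → (1, 0) · λ_12 → (3, 4) · λ_13 → (10, 6) · λ_14 → (10, 6) · λ_15 → (3, 4) · λ_16 → (1, 17) · λ_17 → (10, 6)

These 17 weights hit 6 W_19-dot-orbits; sizes (3, 5, 2, 3, 3, 1):

[[1, 10, 11], [2, 3, 6, 7, 8], [4, 9], [5, 12, 15], [13, 14, 17], [16]]
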